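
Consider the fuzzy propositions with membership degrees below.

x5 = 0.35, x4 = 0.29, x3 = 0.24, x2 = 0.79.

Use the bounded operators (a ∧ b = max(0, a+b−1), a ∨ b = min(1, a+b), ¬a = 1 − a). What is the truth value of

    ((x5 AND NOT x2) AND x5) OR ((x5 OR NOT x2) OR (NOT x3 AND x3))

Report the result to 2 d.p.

NOT x2 = 1 − 0.79 = 0.21
x5 AND NOT x2 = max(0, a+b−1) on (0.35, 0.21) = 0.00
(x5 AND NOT x2) AND x5 = max(0, a+b−1) on (0.00, 0.35) = 0.00
NOT x2 = 1 − 0.79 = 0.21
x5 OR NOT x2 = min(1, a+b) on (0.35, 0.21) = 0.56
NOT x3 = 1 − 0.24 = 0.76
NOT x3 AND x3 = max(0, a+b−1) on (0.76, 0.24) = 0.00
(x5 OR NOT x2) OR (NOT x3 AND x3) = min(1, a+b) on (0.56, 0.00) = 0.56
((x5 AND NOT x2) AND x5) OR ((x5 OR NOT x2) OR (NOT x3 AND x3)) = min(1, a+b) on (0.00, 0.56) = 0.56

0.56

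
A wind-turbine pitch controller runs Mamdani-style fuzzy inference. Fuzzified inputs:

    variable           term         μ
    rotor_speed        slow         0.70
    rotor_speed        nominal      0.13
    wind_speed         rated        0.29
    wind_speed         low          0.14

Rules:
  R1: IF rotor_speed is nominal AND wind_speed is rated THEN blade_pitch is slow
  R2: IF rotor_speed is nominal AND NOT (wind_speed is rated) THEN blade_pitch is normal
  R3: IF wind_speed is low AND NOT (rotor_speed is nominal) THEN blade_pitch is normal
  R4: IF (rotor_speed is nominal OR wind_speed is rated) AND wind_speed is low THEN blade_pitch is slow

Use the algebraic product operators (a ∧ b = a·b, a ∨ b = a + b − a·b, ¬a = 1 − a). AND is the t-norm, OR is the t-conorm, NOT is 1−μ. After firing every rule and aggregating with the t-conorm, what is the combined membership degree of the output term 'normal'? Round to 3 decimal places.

R1: nominal=0.13, rated=0.29; AND[a·b] → w = 0.0377
R2: nominal=0.13, ¬rated=1−0.29=0.71; AND[a·b] → w = 0.0923
R3: low=0.14, ¬nominal=1−0.13=0.87; AND[a·b] → w = 0.1218
R4: (nominal=0.13 OR rated=0.29) = 0.3823; AND[a·b] with low=0.14 → w = 0.0535
Rules with consequent 'normal': {R2, R3} → strengths 0.0923, 0.1218
Aggregate via t-conorm [a + b − a·b]: 0.2029

0.203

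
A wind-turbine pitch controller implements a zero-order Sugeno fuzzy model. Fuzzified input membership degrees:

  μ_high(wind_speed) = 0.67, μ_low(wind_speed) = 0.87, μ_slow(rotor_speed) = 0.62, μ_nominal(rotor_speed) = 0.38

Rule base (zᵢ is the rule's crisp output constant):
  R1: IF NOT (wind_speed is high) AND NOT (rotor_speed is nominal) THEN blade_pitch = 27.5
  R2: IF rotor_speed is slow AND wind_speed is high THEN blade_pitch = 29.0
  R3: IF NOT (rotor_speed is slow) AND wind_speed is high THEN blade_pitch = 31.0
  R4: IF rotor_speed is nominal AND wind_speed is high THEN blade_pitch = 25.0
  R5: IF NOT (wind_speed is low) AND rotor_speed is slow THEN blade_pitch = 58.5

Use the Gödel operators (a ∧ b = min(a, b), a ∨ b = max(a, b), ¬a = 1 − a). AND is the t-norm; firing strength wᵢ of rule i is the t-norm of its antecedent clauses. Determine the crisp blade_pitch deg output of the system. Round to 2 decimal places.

30.40

R1 (z=27.5): ¬high=1−0.67=0.33, ¬nominal=1−0.38=0.62; AND[min(a, b)] → w = 0.33
R2 (z=29.0): slow=0.62, high=0.67; AND[min(a, b)] → w = 0.62
R3 (z=31.0): ¬slow=1−0.62=0.38, high=0.67; AND[min(a, b)] → w = 0.38
R4 (z=25.0): nominal=0.38, high=0.67; AND[min(a, b)] → w = 0.38
R5 (z=58.5): ¬low=1−0.87=0.13, slow=0.62; AND[min(a, b)] → w = 0.13
Weighted average = (0.33·27.5 + 0.62·29.0 + 0.38·31.0 + 0.38·25.0 + 0.13·58.5) / (0.33 + 0.62 + 0.38 + 0.38 + 0.13)
  = 55.9400 / 1.8400 = 30.40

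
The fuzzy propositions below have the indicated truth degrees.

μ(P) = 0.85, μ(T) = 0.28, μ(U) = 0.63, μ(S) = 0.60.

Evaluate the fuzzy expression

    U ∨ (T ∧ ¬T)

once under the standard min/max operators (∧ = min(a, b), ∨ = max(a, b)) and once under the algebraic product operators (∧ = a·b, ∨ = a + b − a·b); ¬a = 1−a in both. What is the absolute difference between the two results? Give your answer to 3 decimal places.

0.075

Under standard min/max:
  ¬T = 1 − 0.28 = 0.72
  T ∧ ¬T = min(a, b) on (0.28, 0.72) = 0.28
  U ∨ (T ∧ ¬T) = max(a, b) on (0.63, 0.28) = 0.63
  → value = 0.6300
Under algebraic product:
  ¬T = 1 − 0.2800 = 0.7200
  T ∧ ¬T = a·b on (0.2800, 0.7200) = 0.2016
  U ∨ (T ∧ ¬T) = a + b − a·b on (0.6300, 0.2016) = 0.7046
  → value = 0.7046
|0.6300 − 0.7046| = 0.075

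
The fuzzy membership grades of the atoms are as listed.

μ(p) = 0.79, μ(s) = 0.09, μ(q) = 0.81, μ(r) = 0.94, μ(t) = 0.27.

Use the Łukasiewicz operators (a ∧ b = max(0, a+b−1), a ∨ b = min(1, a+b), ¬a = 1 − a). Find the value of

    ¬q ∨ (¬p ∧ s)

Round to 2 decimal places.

0.19

¬q = 1 − 0.81 = 0.19
¬p = 1 − 0.79 = 0.21
¬p ∧ s = max(0, a+b−1) on (0.21, 0.09) = 0.00
¬q ∨ (¬p ∧ s) = min(1, a+b) on (0.19, 0.00) = 0.19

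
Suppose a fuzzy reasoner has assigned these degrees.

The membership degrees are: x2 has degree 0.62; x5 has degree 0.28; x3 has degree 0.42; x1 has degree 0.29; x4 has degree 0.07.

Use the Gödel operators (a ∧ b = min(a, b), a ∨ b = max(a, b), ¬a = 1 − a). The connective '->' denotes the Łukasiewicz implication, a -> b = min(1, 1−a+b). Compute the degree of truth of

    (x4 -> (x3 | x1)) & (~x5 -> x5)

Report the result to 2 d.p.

x3 | x1 = max(a, b) on (0.42, 0.29) = 0.42
x4 -> (x3 | x1)  [Łukasiewicz: min(1, 1−a+b)] with a=0.07, b=0.42 → 1.00
~x5 = 1 − 0.28 = 0.72
~x5 -> x5  [Łukasiewicz: min(1, 1−a+b)] with a=0.72, b=0.28 → 0.56
(x4 -> (x3 | x1)) & (~x5 -> x5) = min(a, b) on (1.00, 0.56) = 0.56

0.56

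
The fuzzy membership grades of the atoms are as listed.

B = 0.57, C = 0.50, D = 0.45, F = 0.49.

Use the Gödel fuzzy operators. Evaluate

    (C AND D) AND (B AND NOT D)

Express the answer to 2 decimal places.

C AND D = min(a, b) on (0.50, 0.45) = 0.45
NOT D = 1 − 0.45 = 0.55
B AND NOT D = min(a, b) on (0.57, 0.55) = 0.55
(C AND D) AND (B AND NOT D) = min(a, b) on (0.45, 0.55) = 0.45

0.45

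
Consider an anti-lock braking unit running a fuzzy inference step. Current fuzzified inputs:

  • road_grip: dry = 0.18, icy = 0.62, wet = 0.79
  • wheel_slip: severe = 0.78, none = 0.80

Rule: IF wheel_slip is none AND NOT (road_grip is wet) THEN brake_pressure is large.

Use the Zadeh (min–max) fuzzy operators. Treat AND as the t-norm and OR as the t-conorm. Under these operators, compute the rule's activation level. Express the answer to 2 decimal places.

0.21

firing strength: none=0.80, ¬wet=1−0.79=0.21; AND[min(a, b)] → w = 0.21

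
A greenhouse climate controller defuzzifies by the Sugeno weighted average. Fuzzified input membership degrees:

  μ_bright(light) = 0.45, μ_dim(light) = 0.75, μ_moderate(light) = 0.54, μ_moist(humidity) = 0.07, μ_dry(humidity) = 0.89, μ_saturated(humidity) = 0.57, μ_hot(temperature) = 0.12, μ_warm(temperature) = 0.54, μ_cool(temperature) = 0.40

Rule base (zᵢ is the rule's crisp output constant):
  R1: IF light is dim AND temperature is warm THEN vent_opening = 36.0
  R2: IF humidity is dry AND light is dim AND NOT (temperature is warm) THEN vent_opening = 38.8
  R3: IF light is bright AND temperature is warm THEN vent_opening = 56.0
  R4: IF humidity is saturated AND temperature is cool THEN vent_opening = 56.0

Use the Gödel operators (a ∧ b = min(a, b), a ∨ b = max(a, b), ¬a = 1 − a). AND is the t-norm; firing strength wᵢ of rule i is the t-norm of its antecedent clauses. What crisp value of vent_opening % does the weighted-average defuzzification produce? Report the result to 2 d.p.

R1 (z=36.0): dim=0.75, warm=0.54; AND[min(a, b)] → w = 0.54
R2 (z=38.8): dry=0.89, dim=0.75, ¬warm=1−0.54=0.46; AND[min(a, b)] → w = 0.46
R3 (z=56.0): bright=0.45, warm=0.54; AND[min(a, b)] → w = 0.45
R4 (z=56.0): saturated=0.57, cool=0.40; AND[min(a, b)] → w = 0.40
Weighted average = (0.54·36.0 + 0.46·38.8 + 0.45·56.0 + 0.40·56.0) / (0.54 + 0.46 + 0.45 + 0.40)
  = 84.8880 / 1.8500 = 45.89

45.89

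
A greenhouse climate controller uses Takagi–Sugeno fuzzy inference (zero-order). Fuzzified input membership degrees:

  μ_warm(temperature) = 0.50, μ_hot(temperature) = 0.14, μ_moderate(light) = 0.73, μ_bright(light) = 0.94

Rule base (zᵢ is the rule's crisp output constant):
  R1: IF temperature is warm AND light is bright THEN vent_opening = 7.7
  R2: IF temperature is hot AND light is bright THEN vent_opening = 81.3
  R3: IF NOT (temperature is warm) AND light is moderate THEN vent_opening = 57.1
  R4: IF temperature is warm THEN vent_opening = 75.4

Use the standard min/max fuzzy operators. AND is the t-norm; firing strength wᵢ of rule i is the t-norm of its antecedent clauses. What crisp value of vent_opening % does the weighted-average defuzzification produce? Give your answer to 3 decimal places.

49.684

R1 (z=7.7): warm=0.50, bright=0.94; AND[min(a, b)] → w = 0.50
R2 (z=81.3): hot=0.14, bright=0.94; AND[min(a, b)] → w = 0.14
R3 (z=57.1): ¬warm=1−0.50=0.50, moderate=0.73; AND[min(a, b)] → w = 0.50
R4 (z=75.4): warm=0.50 → w = 0.50
Weighted average = (0.50·7.7 + 0.14·81.3 + 0.50·57.1 + 0.50·75.4) / (0.50 + 0.14 + 0.50 + 0.50)
  = 81.4820 / 1.6400 = 49.684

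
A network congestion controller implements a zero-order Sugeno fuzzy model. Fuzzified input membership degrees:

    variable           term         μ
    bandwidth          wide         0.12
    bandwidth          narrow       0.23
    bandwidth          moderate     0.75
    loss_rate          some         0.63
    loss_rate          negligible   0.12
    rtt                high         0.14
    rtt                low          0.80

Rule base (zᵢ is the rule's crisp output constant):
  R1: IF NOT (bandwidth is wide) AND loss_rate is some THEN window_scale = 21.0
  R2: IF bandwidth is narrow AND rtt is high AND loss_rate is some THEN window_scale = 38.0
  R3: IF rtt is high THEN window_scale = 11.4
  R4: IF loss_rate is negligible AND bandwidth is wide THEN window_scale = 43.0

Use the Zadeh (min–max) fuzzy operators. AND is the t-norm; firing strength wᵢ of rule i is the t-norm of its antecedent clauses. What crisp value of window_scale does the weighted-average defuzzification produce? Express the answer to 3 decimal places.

R1 (z=21.0): ¬wide=1−0.12=0.88, some=0.63; AND[min(a, b)] → w = 0.63
R2 (z=38.0): narrow=0.23, high=0.14, some=0.63; AND[min(a, b)] → w = 0.14
R3 (z=11.4): high=0.14 → w = 0.14
R4 (z=43.0): negligible=0.12, wide=0.12; AND[min(a, b)] → w = 0.12
Weighted average = (0.63·21.0 + 0.14·38.0 + 0.14·11.4 + 0.12·43.0) / (0.63 + 0.14 + 0.14 + 0.12)
  = 25.3060 / 1.0300 = 24.569

24.569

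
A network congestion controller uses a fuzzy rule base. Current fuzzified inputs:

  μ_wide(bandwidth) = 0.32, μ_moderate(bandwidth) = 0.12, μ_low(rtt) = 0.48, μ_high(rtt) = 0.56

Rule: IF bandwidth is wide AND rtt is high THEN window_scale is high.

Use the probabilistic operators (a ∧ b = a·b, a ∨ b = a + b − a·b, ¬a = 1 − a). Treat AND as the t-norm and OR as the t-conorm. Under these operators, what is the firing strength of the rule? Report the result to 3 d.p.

0.179

firing strength: wide=0.32, high=0.56; AND[a·b] → w = 0.1792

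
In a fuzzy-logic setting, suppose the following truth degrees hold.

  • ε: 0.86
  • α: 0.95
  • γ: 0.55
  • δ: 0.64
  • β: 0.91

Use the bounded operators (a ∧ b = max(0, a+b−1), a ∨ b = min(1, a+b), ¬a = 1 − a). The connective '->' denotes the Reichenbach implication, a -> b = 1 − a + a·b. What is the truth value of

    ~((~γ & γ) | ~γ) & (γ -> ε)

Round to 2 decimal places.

0.47

~γ = 1 − 0.55 = 0.45
~γ & γ = max(0, a+b−1) on (0.45, 0.55) = 0.00
~γ = 1 − 0.55 = 0.45
(~γ & γ) | ~γ = min(1, a+b) on (0.00, 0.45) = 0.45
~((~γ & γ) | ~γ) = 1 − 0.45 = 0.55
γ -> ε  [Reichenbach: 1 − a + a·b] with a=0.55, b=0.86 → 0.92
~((~γ & γ) | ~γ) & (γ -> ε) = max(0, a+b−1) on (0.55, 0.92) = 0.47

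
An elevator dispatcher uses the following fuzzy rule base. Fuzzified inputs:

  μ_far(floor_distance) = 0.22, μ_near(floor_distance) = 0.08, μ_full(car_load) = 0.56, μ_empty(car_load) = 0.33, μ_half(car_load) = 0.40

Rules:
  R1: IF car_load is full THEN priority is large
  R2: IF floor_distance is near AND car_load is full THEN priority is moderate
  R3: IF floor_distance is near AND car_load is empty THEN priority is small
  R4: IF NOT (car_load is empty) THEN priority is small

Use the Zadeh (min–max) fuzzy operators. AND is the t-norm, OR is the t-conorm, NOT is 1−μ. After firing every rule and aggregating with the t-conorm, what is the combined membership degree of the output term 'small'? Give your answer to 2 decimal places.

0.67

R1: full=0.56 → w = 0.56
R2: near=0.08, full=0.56; AND[min(a, b)] → w = 0.08
R3: near=0.08, empty=0.33; AND[min(a, b)] → w = 0.08
R4: ¬empty=1−0.33=0.67 → w = 0.67
Rules with consequent 'small': {R3, R4} → strengths 0.08, 0.67
Aggregate via t-conorm [max(a, b)]: 0.67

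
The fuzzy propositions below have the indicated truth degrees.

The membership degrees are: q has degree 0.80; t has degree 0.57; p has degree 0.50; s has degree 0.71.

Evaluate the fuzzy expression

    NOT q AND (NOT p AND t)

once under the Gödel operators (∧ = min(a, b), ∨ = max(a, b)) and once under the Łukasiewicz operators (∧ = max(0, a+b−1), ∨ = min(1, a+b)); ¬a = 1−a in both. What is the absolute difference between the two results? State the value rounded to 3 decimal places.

0.200

Under Gödel:
  NOT q = 1 − 0.80 = 0.20
  NOT p = 1 − 0.50 = 0.50
  NOT p AND t = min(a, b) on (0.50, 0.57) = 0.50
  NOT q AND (NOT p AND t) = min(a, b) on (0.20, 0.50) = 0.20
  → value = 0.2000
Under Łukasiewicz:
  NOT q = 1 − 0.80 = 0.20
  NOT p = 1 − 0.50 = 0.50
  NOT p AND t = max(0, a+b−1) on (0.50, 0.57) = 0.07
  NOT q AND (NOT p AND t) = max(0, a+b−1) on (0.20, 0.07) = 0.00
  → value = 0.0000
|0.2000 − 0.0000| = 0.200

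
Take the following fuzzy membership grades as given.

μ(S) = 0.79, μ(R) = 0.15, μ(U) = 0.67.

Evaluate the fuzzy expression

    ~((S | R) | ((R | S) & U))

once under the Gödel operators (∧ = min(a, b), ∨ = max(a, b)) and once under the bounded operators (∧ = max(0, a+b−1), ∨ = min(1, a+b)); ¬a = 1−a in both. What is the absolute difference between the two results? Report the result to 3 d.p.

Under Gödel:
  S | R = max(a, b) on (0.79, 0.15) = 0.79
  R | S = max(a, b) on (0.15, 0.79) = 0.79
  (R | S) & U = min(a, b) on (0.79, 0.67) = 0.67
  (S | R) | ((R | S) & U) = max(a, b) on (0.79, 0.67) = 0.79
  ~((S | R) | ((R | S) & U)) = 1 − 0.79 = 0.21
  → value = 0.2100
Under bounded:
  S | R = min(1, a+b) on (0.79, 0.15) = 0.94
  R | S = min(1, a+b) on (0.15, 0.79) = 0.94
  (R | S) & U = max(0, a+b−1) on (0.94, 0.67) = 0.61
  (S | R) | ((R | S) & U) = min(1, a+b) on (0.94, 0.61) = 1.00
  ~((S | R) | ((R | S) & U)) = 1 − 1.00 = 0.00
  → value = 0.0000
|0.2100 − 0.0000| = 0.210

0.210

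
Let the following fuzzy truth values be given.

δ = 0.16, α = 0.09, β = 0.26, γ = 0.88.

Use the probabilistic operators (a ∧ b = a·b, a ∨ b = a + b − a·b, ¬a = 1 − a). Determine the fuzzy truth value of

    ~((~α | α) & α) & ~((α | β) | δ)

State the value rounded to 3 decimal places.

~α = 1 − 0.0900 = 0.9100
~α | α = a + b − a·b on (0.9100, 0.0900) = 0.9181
(~α | α) & α = a·b on (0.9181, 0.0900) = 0.0826
~((~α | α) & α) = 1 − 0.0826 = 0.9174
α | β = a + b − a·b on (0.0900, 0.2600) = 0.3266
(α | β) | δ = a + b − a·b on (0.3266, 0.1600) = 0.4343
~((α | β) | δ) = 1 − 0.4343 = 0.5657
~((~α | α) & α) & ~((α | β) | δ) = a·b on (0.9174, 0.5657) = 0.5189

0.519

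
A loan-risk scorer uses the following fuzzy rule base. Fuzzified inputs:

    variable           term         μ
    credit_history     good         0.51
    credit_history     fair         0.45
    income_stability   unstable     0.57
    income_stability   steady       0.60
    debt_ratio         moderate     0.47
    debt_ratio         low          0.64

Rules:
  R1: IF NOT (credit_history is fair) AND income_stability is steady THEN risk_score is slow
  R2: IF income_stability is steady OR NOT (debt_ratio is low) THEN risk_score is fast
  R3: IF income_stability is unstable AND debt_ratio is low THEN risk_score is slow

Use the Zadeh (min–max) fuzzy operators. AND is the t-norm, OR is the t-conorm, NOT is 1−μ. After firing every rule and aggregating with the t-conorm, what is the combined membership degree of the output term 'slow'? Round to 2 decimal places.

0.57

R1: ¬fair=1−0.45=0.55, steady=0.60; AND[min(a, b)] → w = 0.55
R2: steady=0.60, ¬low=1−0.64=0.36; OR[max(a, b)] → w = 0.60
R3: unstable=0.57, low=0.64; AND[min(a, b)] → w = 0.57
Rules with consequent 'slow': {R1, R3} → strengths 0.55, 0.57
Aggregate via t-conorm [max(a, b)]: 0.57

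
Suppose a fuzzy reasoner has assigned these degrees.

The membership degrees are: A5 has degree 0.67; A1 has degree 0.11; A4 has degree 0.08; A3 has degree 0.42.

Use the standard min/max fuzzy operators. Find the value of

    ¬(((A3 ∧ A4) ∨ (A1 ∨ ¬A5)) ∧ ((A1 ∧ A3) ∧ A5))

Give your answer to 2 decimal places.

0.89

A3 ∧ A4 = min(a, b) on (0.42, 0.08) = 0.08
¬A5 = 1 − 0.67 = 0.33
A1 ∨ ¬A5 = max(a, b) on (0.11, 0.33) = 0.33
(A3 ∧ A4) ∨ (A1 ∨ ¬A5) = max(a, b) on (0.08, 0.33) = 0.33
A1 ∧ A3 = min(a, b) on (0.11, 0.42) = 0.11
(A1 ∧ A3) ∧ A5 = min(a, b) on (0.11, 0.67) = 0.11
((A3 ∧ A4) ∨ (A1 ∨ ¬A5)) ∧ ((A1 ∧ A3) ∧ A5) = min(a, b) on (0.33, 0.11) = 0.11
¬(((A3 ∧ A4) ∨ (A1 ∨ ¬A5)) ∧ ((A1 ∧ A3) ∧ A5)) = 1 − 0.11 = 0.89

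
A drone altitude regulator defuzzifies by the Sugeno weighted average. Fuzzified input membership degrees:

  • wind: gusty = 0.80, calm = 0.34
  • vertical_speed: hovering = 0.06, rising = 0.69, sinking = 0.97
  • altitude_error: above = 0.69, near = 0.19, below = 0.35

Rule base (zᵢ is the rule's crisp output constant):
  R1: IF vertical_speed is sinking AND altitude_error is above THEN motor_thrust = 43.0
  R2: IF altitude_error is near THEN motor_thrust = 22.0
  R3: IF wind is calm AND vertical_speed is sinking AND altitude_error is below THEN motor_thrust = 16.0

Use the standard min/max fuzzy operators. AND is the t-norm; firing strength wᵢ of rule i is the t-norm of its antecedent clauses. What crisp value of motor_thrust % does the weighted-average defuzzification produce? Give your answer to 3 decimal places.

R1 (z=43.0): sinking=0.97, above=0.69; AND[min(a, b)] → w = 0.69
R2 (z=22.0): near=0.19 → w = 0.19
R3 (z=16.0): calm=0.34, sinking=0.97, below=0.35; AND[min(a, b)] → w = 0.34
Weighted average = (0.69·43.0 + 0.19·22.0 + 0.34·16.0) / (0.69 + 0.19 + 0.34)
  = 39.2900 / 1.2200 = 32.205

32.205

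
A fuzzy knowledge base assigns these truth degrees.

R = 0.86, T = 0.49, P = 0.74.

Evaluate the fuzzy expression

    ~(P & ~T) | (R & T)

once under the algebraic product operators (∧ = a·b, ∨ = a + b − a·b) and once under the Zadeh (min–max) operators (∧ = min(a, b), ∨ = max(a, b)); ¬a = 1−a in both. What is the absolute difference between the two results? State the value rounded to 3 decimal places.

0.292

Under algebraic product:
  ~T = 1 − 0.4900 = 0.5100
  P & ~T = a·b on (0.7400, 0.5100) = 0.3774
  ~(P & ~T) = 1 − 0.3774 = 0.6226
  R & T = a·b on (0.8600, 0.4900) = 0.4214
  ~(P & ~T) | (R & T) = a + b − a·b on (0.6226, 0.4214) = 0.7816
  → value = 0.7816
Under Zadeh (min–max):
  ~T = 1 − 0.49 = 0.51
  P & ~T = min(a, b) on (0.74, 0.51) = 0.51
  ~(P & ~T) = 1 − 0.51 = 0.49
  R & T = min(a, b) on (0.86, 0.49) = 0.49
  ~(P & ~T) | (R & T) = max(a, b) on (0.49, 0.49) = 0.49
  → value = 0.4900
|0.7816 − 0.4900| = 0.292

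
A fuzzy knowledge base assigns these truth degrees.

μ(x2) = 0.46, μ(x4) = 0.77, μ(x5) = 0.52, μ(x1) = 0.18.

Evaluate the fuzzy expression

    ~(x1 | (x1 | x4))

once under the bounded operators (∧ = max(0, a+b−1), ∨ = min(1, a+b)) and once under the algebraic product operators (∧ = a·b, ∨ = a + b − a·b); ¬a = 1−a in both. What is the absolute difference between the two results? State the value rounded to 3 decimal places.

Under bounded:
  x1 | x4 = min(1, a+b) on (0.18, 0.77) = 0.95
  x1 | (x1 | x4) = min(1, a+b) on (0.18, 0.95) = 1.00
  ~(x1 | (x1 | x4)) = 1 − 1.00 = 0.00
  → value = 0.0000
Under algebraic product:
  x1 | x4 = a + b − a·b on (0.1800, 0.7700) = 0.8114
  x1 | (x1 | x4) = a + b − a·b on (0.1800, 0.8114) = 0.8453
  ~(x1 | (x1 | x4)) = 1 − 0.8453 = 0.1547
  → value = 0.1547
|0.0000 − 0.1547| = 0.155

0.155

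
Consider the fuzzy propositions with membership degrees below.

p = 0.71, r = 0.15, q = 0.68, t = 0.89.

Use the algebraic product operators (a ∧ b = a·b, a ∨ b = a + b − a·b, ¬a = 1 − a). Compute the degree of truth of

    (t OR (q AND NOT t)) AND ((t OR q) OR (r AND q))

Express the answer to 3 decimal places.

NOT t = 1 − 0.8900 = 0.1100
q AND NOT t = a·b on (0.6800, 0.1100) = 0.0748
t OR (q AND NOT t) = a + b − a·b on (0.8900, 0.0748) = 0.8982
t OR q = a + b − a·b on (0.8900, 0.6800) = 0.9648
r AND q = a·b on (0.1500, 0.6800) = 0.1020
(t OR q) OR (r AND q) = a + b − a·b on (0.9648, 0.1020) = 0.9684
(t OR (q AND NOT t)) AND ((t OR q) OR (r AND q)) = a·b on (0.8982, 0.9684) = 0.8698

0.870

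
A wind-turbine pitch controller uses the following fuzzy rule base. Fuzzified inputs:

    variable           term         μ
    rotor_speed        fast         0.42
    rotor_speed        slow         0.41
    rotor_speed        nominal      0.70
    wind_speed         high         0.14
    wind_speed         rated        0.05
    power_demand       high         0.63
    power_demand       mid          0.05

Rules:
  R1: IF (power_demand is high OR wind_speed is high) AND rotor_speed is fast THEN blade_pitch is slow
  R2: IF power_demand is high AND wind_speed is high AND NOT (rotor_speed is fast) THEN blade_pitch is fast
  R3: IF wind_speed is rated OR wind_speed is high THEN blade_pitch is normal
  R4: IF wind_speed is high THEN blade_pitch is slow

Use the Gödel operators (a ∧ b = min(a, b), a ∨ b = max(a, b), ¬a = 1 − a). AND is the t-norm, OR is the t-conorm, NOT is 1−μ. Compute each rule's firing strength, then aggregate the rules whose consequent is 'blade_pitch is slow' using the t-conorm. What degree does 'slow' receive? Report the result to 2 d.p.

R1: (high=0.63 OR high=0.14) = 0.63; AND[min(a, b)] with fast=0.42 → w = 0.42
R2: high=0.63, high=0.14, ¬fast=1−0.42=0.58; AND[min(a, b)] → w = 0.14
R3: rated=0.05, high=0.14; OR[max(a, b)] → w = 0.14
R4: high=0.14 → w = 0.14
Rules with consequent 'slow': {R1, R4} → strengths 0.42, 0.14
Aggregate via t-conorm [max(a, b)]: 0.42

0.42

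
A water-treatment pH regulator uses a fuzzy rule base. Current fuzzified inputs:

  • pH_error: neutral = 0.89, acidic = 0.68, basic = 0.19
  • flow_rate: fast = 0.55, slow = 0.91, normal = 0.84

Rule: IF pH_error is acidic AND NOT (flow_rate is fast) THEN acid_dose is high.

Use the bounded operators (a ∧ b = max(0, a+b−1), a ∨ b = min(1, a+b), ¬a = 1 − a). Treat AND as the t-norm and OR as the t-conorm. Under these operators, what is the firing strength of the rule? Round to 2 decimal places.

0.13

firing strength: acidic=0.68, ¬fast=1−0.55=0.45; AND[max(0, a+b−1)] → w = 0.13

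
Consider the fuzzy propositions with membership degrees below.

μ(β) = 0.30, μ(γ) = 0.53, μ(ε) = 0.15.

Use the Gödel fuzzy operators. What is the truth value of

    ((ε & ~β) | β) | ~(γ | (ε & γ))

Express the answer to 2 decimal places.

~β = 1 − 0.30 = 0.70
ε & ~β = min(a, b) on (0.15, 0.70) = 0.15
(ε & ~β) | β = max(a, b) on (0.15, 0.30) = 0.30
ε & γ = min(a, b) on (0.15, 0.53) = 0.15
γ | (ε & γ) = max(a, b) on (0.53, 0.15) = 0.53
~(γ | (ε & γ)) = 1 − 0.53 = 0.47
((ε & ~β) | β) | ~(γ | (ε & γ)) = max(a, b) on (0.30, 0.47) = 0.47

0.47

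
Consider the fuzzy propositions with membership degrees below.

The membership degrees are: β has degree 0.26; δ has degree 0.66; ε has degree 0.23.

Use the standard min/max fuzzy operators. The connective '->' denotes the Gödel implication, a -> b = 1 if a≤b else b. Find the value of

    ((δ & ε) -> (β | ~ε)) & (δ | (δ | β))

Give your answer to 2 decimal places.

0.66

δ & ε = min(a, b) on (0.66, 0.23) = 0.23
~ε = 1 − 0.23 = 0.77
β | ~ε = max(a, b) on (0.26, 0.77) = 0.77
(δ & ε) -> (β | ~ε)  [Gödel: 1 if a≤b else b] with a=0.23, b=0.77 → 1.00
δ | β = max(a, b) on (0.66, 0.26) = 0.66
δ | (δ | β) = max(a, b) on (0.66, 0.66) = 0.66
((δ & ε) -> (β | ~ε)) & (δ | (δ | β)) = min(a, b) on (1.00, 0.66) = 0.66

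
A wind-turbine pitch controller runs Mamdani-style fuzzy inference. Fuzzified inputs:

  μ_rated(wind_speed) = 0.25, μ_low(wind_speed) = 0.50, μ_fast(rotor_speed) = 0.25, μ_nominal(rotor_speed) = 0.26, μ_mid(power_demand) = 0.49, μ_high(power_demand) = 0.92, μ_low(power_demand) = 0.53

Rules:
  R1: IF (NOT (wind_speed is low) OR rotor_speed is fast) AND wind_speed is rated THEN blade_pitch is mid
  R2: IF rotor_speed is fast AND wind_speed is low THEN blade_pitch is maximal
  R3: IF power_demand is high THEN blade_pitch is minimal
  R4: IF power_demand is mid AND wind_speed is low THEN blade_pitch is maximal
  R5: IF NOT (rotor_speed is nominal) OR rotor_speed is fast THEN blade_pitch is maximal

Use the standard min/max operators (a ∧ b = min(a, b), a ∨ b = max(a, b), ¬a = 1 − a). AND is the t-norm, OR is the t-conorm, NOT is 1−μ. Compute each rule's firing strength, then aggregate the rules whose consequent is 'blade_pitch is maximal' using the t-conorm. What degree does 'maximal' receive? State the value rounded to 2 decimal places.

0.74

R1: (¬low=1−0.50=0.50 OR fast=0.25) = 0.50; AND[min(a, b)] with rated=0.25 → w = 0.25
R2: fast=0.25, low=0.50; AND[min(a, b)] → w = 0.25
R3: high=0.92 → w = 0.92
R4: mid=0.49, low=0.50; AND[min(a, b)] → w = 0.49
R5: ¬nominal=1−0.26=0.74, fast=0.25; OR[max(a, b)] → w = 0.74
Rules with consequent 'maximal': {R2, R4, R5} → strengths 0.25, 0.49, 0.74
Aggregate via t-conorm [max(a, b)]: 0.74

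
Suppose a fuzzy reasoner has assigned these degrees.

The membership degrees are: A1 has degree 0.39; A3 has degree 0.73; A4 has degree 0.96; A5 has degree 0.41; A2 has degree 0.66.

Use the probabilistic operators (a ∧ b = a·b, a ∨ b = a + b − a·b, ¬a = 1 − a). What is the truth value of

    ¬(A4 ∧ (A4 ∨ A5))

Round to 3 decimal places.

A4 ∨ A5 = a + b − a·b on (0.9600, 0.4100) = 0.9764
A4 ∧ (A4 ∨ A5) = a·b on (0.9600, 0.9764) = 0.9373
¬(A4 ∧ (A4 ∨ A5)) = 1 − 0.9373 = 0.0627

0.063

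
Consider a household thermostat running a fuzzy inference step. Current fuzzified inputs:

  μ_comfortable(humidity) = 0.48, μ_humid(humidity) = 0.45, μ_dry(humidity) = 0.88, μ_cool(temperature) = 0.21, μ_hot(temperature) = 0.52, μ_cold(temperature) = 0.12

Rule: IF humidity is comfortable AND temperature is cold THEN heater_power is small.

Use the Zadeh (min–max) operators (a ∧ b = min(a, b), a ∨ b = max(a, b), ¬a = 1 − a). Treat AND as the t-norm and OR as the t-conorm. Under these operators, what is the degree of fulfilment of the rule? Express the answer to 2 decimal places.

firing strength: comfortable=0.48, cold=0.12; AND[min(a, b)] → w = 0.12

0.12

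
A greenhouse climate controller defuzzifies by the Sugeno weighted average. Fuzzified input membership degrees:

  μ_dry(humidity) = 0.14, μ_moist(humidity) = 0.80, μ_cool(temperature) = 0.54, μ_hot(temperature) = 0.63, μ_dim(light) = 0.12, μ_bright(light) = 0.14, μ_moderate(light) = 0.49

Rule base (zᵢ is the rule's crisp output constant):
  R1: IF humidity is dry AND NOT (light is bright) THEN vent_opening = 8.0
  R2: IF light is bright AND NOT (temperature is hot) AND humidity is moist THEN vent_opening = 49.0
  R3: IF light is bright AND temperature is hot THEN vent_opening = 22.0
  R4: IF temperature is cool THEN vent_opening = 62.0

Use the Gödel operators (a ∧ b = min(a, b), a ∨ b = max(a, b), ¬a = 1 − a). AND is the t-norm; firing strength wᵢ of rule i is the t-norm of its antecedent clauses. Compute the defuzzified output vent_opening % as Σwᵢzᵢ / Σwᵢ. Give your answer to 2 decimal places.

R1 (z=8.0): dry=0.14, ¬bright=1−0.14=0.86; AND[min(a, b)] → w = 0.14
R2 (z=49.0): bright=0.14, ¬hot=1−0.63=0.37, moist=0.80; AND[min(a, b)] → w = 0.14
R3 (z=22.0): bright=0.14, hot=0.63; AND[min(a, b)] → w = 0.14
R4 (z=62.0): cool=0.54 → w = 0.54
Weighted average = (0.14·8.0 + 0.14·49.0 + 0.14·22.0 + 0.54·62.0) / (0.14 + 0.14 + 0.14 + 0.54)
  = 44.5400 / 0.9600 = 46.40

46.40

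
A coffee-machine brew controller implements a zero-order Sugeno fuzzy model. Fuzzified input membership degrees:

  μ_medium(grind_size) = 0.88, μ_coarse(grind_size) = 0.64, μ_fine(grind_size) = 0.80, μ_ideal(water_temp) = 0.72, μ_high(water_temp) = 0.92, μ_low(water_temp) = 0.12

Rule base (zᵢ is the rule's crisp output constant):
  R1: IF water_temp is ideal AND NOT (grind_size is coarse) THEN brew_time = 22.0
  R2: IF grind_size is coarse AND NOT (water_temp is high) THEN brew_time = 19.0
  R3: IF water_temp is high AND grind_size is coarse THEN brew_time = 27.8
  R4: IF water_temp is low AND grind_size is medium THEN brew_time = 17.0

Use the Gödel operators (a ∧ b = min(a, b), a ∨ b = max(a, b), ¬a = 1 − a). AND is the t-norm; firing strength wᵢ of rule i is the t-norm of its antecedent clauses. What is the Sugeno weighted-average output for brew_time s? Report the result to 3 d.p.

24.393

R1 (z=22.0): ideal=0.72, ¬coarse=1−0.64=0.36; AND[min(a, b)] → w = 0.36
R2 (z=19.0): coarse=0.64, ¬high=1−0.92=0.08; AND[min(a, b)] → w = 0.08
R3 (z=27.8): high=0.92, coarse=0.64; AND[min(a, b)] → w = 0.64
R4 (z=17.0): low=0.12, medium=0.88; AND[min(a, b)] → w = 0.12
Weighted average = (0.36·22.0 + 0.08·19.0 + 0.64·27.8 + 0.12·17.0) / (0.36 + 0.08 + 0.64 + 0.12)
  = 29.2720 / 1.2000 = 24.393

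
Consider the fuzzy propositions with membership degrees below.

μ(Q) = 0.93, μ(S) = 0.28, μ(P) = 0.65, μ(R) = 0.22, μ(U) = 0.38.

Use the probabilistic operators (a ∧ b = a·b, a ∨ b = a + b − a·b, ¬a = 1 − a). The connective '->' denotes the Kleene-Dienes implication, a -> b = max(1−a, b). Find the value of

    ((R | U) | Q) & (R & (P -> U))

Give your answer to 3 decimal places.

R | U = a + b − a·b on (0.2200, 0.3800) = 0.5164
(R | U) | Q = a + b − a·b on (0.5164, 0.9300) = 0.9661
P -> U  [Kleene-Dienes: max(1−a, b)] with a=0.6500, b=0.3800 → 0.3800
R & (P -> U) = a·b on (0.2200, 0.3800) = 0.0836
((R | U) | Q) & (R & (P -> U)) = a·b on (0.9661, 0.0836) = 0.0808

0.081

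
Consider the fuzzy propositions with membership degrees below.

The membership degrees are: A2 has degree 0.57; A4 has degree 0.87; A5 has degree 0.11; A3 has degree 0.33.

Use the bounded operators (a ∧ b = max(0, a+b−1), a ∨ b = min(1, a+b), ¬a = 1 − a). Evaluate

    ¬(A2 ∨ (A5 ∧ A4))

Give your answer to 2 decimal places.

A5 ∧ A4 = max(0, a+b−1) on (0.11, 0.87) = 0.00
A2 ∨ (A5 ∧ A4) = min(1, a+b) on (0.57, 0.00) = 0.57
¬(A2 ∨ (A5 ∧ A4)) = 1 − 0.57 = 0.43

0.43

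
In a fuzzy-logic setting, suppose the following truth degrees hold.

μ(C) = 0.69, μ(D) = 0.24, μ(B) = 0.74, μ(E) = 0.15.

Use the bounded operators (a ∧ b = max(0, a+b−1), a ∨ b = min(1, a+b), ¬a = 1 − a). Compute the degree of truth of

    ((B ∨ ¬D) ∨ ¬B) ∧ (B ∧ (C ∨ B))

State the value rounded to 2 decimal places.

¬D = 1 − 0.24 = 0.76
B ∨ ¬D = min(1, a+b) on (0.74, 0.76) = 1.00
¬B = 1 − 0.74 = 0.26
(B ∨ ¬D) ∨ ¬B = min(1, a+b) on (1.00, 0.26) = 1.00
C ∨ B = min(1, a+b) on (0.69, 0.74) = 1.00
B ∧ (C ∨ B) = max(0, a+b−1) on (0.74, 1.00) = 0.74
((B ∨ ¬D) ∨ ¬B) ∧ (B ∧ (C ∨ B)) = max(0, a+b−1) on (1.00, 0.74) = 0.74

0.74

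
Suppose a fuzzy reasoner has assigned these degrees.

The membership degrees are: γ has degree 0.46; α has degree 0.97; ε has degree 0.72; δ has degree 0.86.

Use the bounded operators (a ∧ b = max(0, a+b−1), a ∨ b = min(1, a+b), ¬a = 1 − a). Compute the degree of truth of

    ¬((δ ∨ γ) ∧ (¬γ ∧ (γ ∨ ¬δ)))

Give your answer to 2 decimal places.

0.86

δ ∨ γ = min(1, a+b) on (0.86, 0.46) = 1.00
¬γ = 1 − 0.46 = 0.54
¬δ = 1 − 0.86 = 0.14
γ ∨ ¬δ = min(1, a+b) on (0.46, 0.14) = 0.60
¬γ ∧ (γ ∨ ¬δ) = max(0, a+b−1) on (0.54, 0.60) = 0.14
(δ ∨ γ) ∧ (¬γ ∧ (γ ∨ ¬δ)) = max(0, a+b−1) on (1.00, 0.14) = 0.14
¬((δ ∨ γ) ∧ (¬γ ∧ (γ ∨ ¬δ))) = 1 − 0.14 = 0.86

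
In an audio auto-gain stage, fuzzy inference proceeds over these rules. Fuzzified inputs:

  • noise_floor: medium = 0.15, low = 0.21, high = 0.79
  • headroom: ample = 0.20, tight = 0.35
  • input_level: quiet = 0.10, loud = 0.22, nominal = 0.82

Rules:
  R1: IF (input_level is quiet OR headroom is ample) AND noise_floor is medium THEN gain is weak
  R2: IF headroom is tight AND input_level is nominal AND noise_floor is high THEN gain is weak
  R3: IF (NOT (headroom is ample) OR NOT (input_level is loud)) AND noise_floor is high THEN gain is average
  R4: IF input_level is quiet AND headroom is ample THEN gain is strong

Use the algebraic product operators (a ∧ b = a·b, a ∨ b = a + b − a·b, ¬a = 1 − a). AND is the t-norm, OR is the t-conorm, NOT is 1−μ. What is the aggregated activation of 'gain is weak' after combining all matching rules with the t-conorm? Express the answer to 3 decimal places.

0.259

R1: (quiet=0.10 OR ample=0.20) = 0.2800; AND[a·b] with medium=0.15 → w = 0.0420
R2: tight=0.35, nominal=0.82, high=0.79; AND[a·b] → w = 0.2267
R3: (¬ample=1−0.20=0.80 OR ¬loud=1−0.22=0.78) = 0.9560; AND[a·b] with high=0.79 → w = 0.7552
R4: quiet=0.10, ample=0.20; AND[a·b] → w = 0.0200
Rules with consequent 'weak': {R1, R2} → strengths 0.0420, 0.2267
Aggregate via t-conorm [a + b − a·b]: 0.2592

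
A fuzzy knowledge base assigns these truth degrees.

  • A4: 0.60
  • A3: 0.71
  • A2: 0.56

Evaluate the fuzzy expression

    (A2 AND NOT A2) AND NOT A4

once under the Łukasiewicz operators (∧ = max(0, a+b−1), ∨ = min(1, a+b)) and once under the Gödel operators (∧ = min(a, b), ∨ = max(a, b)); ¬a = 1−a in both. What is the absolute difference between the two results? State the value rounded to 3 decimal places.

Under Łukasiewicz:
  NOT A2 = 1 − 0.56 = 0.44
  A2 AND NOT A2 = max(0, a+b−1) on (0.56, 0.44) = 0.00
  NOT A4 = 1 − 0.60 = 0.40
  (A2 AND NOT A2) AND NOT A4 = max(0, a+b−1) on (0.00, 0.40) = 0.00
  → value = 0.0000
Under Gödel:
  NOT A2 = 1 − 0.56 = 0.44
  A2 AND NOT A2 = min(a, b) on (0.56, 0.44) = 0.44
  NOT A4 = 1 − 0.60 = 0.40
  (A2 AND NOT A2) AND NOT A4 = min(a, b) on (0.44, 0.40) = 0.40
  → value = 0.4000
|0.0000 − 0.4000| = 0.400

0.400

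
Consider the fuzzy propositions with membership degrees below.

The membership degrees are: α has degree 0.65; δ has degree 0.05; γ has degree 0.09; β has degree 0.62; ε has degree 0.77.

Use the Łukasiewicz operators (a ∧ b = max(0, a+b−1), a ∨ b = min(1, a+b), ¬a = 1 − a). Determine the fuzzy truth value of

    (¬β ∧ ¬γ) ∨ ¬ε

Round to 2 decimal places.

0.52

¬β = 1 − 0.62 = 0.38
¬γ = 1 − 0.09 = 0.91
¬β ∧ ¬γ = max(0, a+b−1) on (0.38, 0.91) = 0.29
¬ε = 1 − 0.77 = 0.23
(¬β ∧ ¬γ) ∨ ¬ε = min(1, a+b) on (0.29, 0.23) = 0.52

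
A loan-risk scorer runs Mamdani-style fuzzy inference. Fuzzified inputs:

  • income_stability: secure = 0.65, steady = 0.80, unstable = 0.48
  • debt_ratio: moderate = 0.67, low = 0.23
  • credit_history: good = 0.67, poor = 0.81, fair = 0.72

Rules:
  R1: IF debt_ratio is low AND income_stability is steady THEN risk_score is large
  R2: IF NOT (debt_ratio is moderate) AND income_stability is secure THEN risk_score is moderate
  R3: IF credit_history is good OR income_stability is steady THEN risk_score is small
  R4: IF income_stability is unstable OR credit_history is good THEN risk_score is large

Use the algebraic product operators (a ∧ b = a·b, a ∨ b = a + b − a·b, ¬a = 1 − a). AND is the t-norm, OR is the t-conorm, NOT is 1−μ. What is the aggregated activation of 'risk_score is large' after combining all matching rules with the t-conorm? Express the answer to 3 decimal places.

0.860

R1: low=0.23, steady=0.80; AND[a·b] → w = 0.1840
R2: ¬moderate=1−0.67=0.33, secure=0.65; AND[a·b] → w = 0.2145
R3: good=0.67, steady=0.80; OR[a + b − a·b] → w = 0.9340
R4: unstable=0.48, good=0.67; OR[a + b − a·b] → w = 0.8284
Rules with consequent 'large': {R1, R4} → strengths 0.1840, 0.8284
Aggregate via t-conorm [a + b − a·b]: 0.8600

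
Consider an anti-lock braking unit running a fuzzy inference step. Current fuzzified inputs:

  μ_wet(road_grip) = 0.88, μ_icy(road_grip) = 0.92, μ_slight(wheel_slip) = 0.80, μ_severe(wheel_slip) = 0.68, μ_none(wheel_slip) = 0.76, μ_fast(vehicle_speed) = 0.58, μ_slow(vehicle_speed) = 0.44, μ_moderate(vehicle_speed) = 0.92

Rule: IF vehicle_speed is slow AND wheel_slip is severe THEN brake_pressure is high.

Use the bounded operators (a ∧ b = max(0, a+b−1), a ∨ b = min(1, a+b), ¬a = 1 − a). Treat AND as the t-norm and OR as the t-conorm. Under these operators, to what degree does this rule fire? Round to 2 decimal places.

0.12

firing strength: slow=0.44, severe=0.68; AND[max(0, a+b−1)] → w = 0.12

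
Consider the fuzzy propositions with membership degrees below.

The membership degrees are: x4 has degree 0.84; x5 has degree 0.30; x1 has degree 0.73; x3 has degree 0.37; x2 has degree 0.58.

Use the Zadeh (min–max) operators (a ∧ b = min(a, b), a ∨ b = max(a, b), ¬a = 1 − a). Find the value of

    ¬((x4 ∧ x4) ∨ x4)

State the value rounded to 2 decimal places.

x4 ∧ x4 = min(a, b) on (0.84, 0.84) = 0.84
(x4 ∧ x4) ∨ x4 = max(a, b) on (0.84, 0.84) = 0.84
¬((x4 ∧ x4) ∨ x4) = 1 − 0.84 = 0.16

0.16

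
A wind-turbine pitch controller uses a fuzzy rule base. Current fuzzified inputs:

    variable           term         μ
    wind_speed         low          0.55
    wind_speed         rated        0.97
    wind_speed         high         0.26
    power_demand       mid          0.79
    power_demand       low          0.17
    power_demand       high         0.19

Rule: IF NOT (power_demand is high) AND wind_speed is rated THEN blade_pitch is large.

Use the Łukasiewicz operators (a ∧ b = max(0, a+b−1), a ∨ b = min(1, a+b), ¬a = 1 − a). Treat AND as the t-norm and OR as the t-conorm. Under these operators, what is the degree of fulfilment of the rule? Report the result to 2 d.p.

0.78

firing strength: ¬high=1−0.19=0.81, rated=0.97; AND[max(0, a+b−1)] → w = 0.78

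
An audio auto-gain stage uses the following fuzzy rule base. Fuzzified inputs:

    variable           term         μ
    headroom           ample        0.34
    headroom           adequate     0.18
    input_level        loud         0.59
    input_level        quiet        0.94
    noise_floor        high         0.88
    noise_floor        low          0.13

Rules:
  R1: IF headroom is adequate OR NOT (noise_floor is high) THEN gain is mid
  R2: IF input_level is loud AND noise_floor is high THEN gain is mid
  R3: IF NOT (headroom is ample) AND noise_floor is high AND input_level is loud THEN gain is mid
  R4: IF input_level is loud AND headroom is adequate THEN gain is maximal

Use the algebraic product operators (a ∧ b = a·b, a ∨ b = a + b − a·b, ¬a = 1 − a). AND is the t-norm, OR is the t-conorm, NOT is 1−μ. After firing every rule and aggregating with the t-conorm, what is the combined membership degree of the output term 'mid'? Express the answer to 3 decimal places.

R1: adequate=0.18, ¬high=1−0.88=0.12; OR[a + b − a·b] → w = 0.2784
R2: loud=0.59, high=0.88; AND[a·b] → w = 0.5192
R3: ¬ample=1−0.34=0.66, high=0.88, loud=0.59; AND[a·b] → w = 0.3427
R4: loud=0.59, adequate=0.18; AND[a·b] → w = 0.1062
Rules with consequent 'mid': {R1, R2, R3} → strengths 0.2784, 0.5192, 0.3427
Aggregate via t-conorm [a + b − a·b]: 0.7719

0.772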